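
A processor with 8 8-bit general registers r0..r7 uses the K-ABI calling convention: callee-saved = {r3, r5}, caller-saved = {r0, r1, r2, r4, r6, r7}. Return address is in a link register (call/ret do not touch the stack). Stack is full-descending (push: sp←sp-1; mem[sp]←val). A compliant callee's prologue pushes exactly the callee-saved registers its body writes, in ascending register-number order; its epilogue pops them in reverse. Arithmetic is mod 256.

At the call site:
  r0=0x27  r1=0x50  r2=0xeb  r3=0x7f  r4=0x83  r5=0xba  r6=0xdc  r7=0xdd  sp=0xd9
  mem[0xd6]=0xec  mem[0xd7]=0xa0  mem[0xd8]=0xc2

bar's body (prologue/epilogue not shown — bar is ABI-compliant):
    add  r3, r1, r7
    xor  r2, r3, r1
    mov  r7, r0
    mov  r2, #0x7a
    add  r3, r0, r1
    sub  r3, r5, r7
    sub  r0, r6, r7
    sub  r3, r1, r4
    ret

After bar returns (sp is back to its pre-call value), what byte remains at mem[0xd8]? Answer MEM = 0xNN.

MEM = 0x7f

prologue: push r3 → mem[0xd8]=0x7f, sp=0xd8
body[0] add  r3, r1, r7 → r3=0x2d
body[1] xor  r2, r3, r1 → r2=0x7d
body[2] mov  r7, r0 → r7=0x27
body[3] mov  r2, #0x7a → r2=0x7a
body[4] add  r3, r0, r1 → r3=0x77
body[5] sub  r3, r5, r7 → r3=0x93
body[6] sub  r0, r6, r7 → r0=0xb5
body[7] sub  r3, r1, r4 → r3=0xcd
epilogue: pop r3=0x7f, sp=0xd9
prologue pushed ['r3'] at ['0xd8']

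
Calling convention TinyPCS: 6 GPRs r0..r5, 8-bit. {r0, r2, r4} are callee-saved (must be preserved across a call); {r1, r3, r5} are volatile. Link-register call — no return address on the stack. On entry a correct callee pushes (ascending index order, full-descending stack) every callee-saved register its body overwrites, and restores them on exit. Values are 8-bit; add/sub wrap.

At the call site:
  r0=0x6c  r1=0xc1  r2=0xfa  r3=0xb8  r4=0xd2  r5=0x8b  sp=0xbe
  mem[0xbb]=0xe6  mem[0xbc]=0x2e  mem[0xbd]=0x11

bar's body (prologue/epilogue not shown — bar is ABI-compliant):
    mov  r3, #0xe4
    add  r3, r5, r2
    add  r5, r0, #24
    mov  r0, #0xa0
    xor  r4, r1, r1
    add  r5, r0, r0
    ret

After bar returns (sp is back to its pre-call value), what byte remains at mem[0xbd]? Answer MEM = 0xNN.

MEM = 0x6c

prologue: push r0 -> mem[0xbd]=0x6c, sp=0xbd
prologue: push r4 -> mem[0xbc]=0xd2, sp=0xbc
body[0] mov  r3, #0xe4 -> r3=0xe4
body[1] add  r3, r5, r2 -> r3=0x85
body[2] add  r5, r0, #24 -> r5=0x84
body[3] mov  r0, #0xa0 -> r0=0xa0
body[4] xor  r4, r1, r1 -> r4=0x00
body[5] add  r5, r0, r0 -> r5=0x40
epilogue: pop r4=0xd2, sp=0xbd
epilogue: pop r0=0x6c, sp=0xbe
prologue pushed ['r0', 'r4'] at ['0xbd', '0xbc']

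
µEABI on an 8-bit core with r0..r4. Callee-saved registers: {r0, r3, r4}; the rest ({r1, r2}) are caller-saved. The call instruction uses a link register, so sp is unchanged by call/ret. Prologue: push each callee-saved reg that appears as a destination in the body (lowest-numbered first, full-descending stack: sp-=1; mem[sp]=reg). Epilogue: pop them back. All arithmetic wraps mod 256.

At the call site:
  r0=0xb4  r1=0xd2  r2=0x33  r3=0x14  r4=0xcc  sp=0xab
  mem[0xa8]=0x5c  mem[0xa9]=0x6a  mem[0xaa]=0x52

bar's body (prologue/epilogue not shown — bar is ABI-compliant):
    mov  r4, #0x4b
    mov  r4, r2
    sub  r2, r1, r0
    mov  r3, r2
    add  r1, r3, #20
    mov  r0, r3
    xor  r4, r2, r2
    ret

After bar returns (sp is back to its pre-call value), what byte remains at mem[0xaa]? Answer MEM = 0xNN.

prologue: push r0 → mem[0xaa]=0xb4, sp=0xaa
prologue: push r3 → mem[0xa9]=0x14, sp=0xa9
prologue: push r4 → mem[0xa8]=0xcc, sp=0xa8
body[0] mov  r4, #0x4b → r4=0x4b
body[1] mov  r4, r2 → r4=0x33
body[2] sub  r2, r1, r0 → r2=0x1e
body[3] mov  r3, r2 → r3=0x1e
body[4] add  r1, r3, #20 → r1=0x32
body[5] mov  r0, r3 → r0=0x1e
body[6] xor  r4, r2, r2 → r4=0x00
epilogue: pop r4=0xcc, sp=0xa9
epilogue: pop r3=0x14, sp=0xaa
epilogue: pop r0=0xb4, sp=0xab
prologue pushed ['r0', 'r3', 'r4'] at ['0xaa', '0xa9', '0xa8']

MEM = 0xb4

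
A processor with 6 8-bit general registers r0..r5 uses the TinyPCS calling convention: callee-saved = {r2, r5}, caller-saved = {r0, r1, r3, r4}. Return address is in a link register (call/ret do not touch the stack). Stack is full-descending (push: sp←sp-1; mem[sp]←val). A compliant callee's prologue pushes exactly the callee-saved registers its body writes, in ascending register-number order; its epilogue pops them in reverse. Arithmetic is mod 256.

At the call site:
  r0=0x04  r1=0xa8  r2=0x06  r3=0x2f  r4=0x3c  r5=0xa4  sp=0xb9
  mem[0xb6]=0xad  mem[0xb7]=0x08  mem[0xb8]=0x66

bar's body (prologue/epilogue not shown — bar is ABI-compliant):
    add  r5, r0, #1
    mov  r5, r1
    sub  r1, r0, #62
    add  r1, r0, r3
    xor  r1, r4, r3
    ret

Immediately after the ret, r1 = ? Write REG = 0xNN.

prologue: push r5 → mem[0xb8]=0xa4, sp=0xb8
body[0] add  r5, r0, #1 → r5=0x05
body[1] mov  r5, r1 → r5=0xa8
body[2] sub  r1, r0, #62 → r1=0xc6
body[3] add  r1, r0, r3 → r1=0x33
body[4] xor  r1, r4, r3 → r1=0x13
epilogue: pop r5=0xa4, sp=0xb9
r1 is caller-saved → body value

REG = 0x13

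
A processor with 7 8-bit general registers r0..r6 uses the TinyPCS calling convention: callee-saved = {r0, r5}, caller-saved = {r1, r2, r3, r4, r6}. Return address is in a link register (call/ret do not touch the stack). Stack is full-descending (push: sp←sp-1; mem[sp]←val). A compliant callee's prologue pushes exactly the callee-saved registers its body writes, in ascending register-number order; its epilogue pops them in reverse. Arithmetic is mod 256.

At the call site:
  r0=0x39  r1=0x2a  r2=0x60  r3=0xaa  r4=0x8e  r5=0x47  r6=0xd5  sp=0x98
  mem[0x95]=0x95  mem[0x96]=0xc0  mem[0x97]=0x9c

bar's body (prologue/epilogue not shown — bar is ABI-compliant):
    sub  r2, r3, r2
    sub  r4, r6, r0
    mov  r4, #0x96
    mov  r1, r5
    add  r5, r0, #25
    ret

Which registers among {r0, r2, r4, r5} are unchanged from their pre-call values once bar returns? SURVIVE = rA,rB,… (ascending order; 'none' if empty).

prologue: push r5 -> mem[0x97]=0x47, sp=0x97
body[0] sub  r2, r3, r2 -> r2=0x4a
body[1] sub  r4, r6, r0 -> r4=0x9c
body[2] mov  r4, #0x96 -> r4=0x96
body[3] mov  r1, r5 -> r1=0x47
body[4] add  r5, r0, #25 -> r5=0x52
epilogue: pop r5=0x47, sp=0x98
r0: callee-saved, written=False
r2: caller-saved, written=True
r4: caller-saved, written=True
r5: callee-saved, written=True

SURVIVE = r0,r5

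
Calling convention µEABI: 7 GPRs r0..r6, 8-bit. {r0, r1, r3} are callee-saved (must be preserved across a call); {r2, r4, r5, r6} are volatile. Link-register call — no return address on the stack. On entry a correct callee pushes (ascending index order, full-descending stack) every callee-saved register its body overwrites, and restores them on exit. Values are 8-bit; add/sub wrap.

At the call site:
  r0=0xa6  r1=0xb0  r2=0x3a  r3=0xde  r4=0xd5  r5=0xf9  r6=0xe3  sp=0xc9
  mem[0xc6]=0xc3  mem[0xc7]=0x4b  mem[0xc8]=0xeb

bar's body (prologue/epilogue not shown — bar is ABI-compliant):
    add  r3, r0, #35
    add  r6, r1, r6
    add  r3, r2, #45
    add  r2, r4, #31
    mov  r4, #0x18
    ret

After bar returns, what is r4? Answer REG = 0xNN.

REG = 0x18

prologue: push r3 → mem[0xc8]=0xde, sp=0xc8
body[0] add  r3, r0, #35 → r3=0xc9
body[1] add  r6, r1, r6 → r6=0x93
body[2] add  r3, r2, #45 → r3=0x67
body[3] add  r2, r4, #31 → r2=0xf4
body[4] mov  r4, #0x18 → r4=0x18
epilogue: pop r3=0xde, sp=0xc9
r4 is caller-saved → body value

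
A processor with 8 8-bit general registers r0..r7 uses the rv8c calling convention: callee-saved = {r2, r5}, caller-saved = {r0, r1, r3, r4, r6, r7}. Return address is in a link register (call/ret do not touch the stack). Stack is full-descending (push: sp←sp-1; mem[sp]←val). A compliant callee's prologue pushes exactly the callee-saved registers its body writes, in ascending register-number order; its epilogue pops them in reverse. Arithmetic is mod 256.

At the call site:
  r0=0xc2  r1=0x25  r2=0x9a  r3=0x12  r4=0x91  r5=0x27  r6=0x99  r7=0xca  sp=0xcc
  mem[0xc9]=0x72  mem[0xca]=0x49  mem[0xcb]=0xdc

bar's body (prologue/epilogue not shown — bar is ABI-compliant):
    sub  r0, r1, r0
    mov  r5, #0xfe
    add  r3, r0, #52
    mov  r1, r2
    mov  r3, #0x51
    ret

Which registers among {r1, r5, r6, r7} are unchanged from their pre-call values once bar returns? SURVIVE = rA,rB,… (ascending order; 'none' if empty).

SURVIVE = r5,r6,r7

prologue: push r5 → mem[0xcb]=0x27, sp=0xcb
body[0] sub  r0, r1, r0 → r0=0x63
body[1] mov  r5, #0xfe → r5=0xfe
body[2] add  r3, r0, #52 → r3=0x97
body[3] mov  r1, r2 → r1=0x9a
body[4] mov  r3, #0x51 → r3=0x51
epilogue: pop r5=0x27, sp=0xcc
r1: caller-saved, written=True
r5: callee-saved, written=True
r6: caller-saved, written=False
r7: caller-saved, written=False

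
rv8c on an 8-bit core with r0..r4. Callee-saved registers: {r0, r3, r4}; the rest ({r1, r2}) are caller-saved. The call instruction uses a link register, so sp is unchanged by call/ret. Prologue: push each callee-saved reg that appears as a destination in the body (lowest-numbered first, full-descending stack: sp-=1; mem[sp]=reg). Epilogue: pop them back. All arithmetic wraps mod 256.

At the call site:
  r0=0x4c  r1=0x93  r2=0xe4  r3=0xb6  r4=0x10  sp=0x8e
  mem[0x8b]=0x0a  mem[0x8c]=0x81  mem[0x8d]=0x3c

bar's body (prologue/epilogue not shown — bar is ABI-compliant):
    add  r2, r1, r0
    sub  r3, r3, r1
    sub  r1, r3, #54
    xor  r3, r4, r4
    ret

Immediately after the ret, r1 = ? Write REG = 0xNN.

REG = 0xed

prologue: push r3 -> mem[0x8d]=0xb6, sp=0x8d
body[0] add  r2, r1, r0 -> r2=0xdf
body[1] sub  r3, r3, r1 -> r3=0x23
body[2] sub  r1, r3, #54 -> r1=0xed
body[3] xor  r3, r4, r4 -> r3=0x00
epilogue: pop r3=0xb6, sp=0x8e
r1 is caller-saved -> body value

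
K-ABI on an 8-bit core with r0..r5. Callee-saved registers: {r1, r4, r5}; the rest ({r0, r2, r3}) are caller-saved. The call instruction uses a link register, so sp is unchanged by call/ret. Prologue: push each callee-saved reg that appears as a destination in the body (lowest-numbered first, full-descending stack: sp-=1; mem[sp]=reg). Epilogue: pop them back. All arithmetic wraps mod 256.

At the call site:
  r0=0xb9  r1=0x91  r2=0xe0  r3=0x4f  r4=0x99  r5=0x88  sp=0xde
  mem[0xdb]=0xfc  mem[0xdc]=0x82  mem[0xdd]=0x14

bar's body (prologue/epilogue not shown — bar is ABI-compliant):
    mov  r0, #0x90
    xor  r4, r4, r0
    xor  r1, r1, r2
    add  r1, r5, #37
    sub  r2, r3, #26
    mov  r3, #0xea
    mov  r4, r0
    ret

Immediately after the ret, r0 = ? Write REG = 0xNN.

REG = 0x90

prologue: push r1 -> mem[0xdd]=0x91, sp=0xdd
prologue: push r4 -> mem[0xdc]=0x99, sp=0xdc
body[0] mov  r0, #0x90 -> r0=0x90
body[1] xor  r4, r4, r0 -> r4=0x09
body[2] xor  r1, r1, r2 -> r1=0x71
body[3] add  r1, r5, #37 -> r1=0xad
body[4] sub  r2, r3, #26 -> r2=0x35
body[5] mov  r3, #0xea -> r3=0xea
body[6] mov  r4, r0 -> r4=0x90
epilogue: pop r4=0x99, sp=0xdd
epilogue: pop r1=0x91, sp=0xde
r0 is caller-saved -> body value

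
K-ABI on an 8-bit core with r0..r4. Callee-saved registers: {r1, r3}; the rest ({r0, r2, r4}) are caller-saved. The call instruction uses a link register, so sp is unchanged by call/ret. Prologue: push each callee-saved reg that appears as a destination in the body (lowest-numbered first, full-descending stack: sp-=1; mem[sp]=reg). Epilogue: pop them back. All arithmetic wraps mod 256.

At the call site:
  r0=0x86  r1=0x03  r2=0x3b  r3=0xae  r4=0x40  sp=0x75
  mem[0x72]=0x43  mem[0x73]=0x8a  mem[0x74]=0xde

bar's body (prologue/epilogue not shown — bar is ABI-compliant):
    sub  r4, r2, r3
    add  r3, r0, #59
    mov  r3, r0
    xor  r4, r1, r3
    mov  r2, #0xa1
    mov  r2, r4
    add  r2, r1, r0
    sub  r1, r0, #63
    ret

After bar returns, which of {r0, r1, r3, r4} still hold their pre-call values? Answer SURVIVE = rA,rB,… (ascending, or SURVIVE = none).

prologue: push r1 → mem[0x74]=0x03, sp=0x74
prologue: push r3 → mem[0x73]=0xae, sp=0x73
body[0] sub  r4, r2, r3 → r4=0x8d
body[1] add  r3, r0, #59 → r3=0xc1
body[2] mov  r3, r0 → r3=0x86
body[3] xor  r4, r1, r3 → r4=0x85
body[4] mov  r2, #0xa1 → r2=0xa1
body[5] mov  r2, r4 → r2=0x85
body[6] add  r2, r1, r0 → r2=0x89
body[7] sub  r1, r0, #63 → r1=0x47
epilogue: pop r3=0xae, sp=0x74
epilogue: pop r1=0x03, sp=0x75
r0: caller-saved, written=False
r1: callee-saved, written=True
r3: callee-saved, written=True
r4: caller-saved, written=True

SURVIVE = r0,r1,r3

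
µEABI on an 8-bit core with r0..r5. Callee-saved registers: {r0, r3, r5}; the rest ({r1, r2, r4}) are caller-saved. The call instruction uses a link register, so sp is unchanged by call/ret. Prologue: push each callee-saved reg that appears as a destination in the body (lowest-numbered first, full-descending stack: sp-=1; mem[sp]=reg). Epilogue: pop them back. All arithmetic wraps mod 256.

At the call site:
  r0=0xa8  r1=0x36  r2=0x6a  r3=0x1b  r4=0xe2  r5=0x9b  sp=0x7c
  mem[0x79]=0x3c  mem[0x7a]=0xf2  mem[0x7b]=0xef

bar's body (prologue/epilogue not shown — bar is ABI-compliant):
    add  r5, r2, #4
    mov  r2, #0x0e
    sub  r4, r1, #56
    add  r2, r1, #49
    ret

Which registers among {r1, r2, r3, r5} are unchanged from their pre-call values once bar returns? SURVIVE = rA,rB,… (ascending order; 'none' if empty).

prologue: push r5 → mem[0x7b]=0x9b, sp=0x7b
body[0] add  r5, r2, #4 → r5=0x6e
body[1] mov  r2, #0x0e → r2=0x0e
body[2] sub  r4, r1, #56 → r4=0xfe
body[3] add  r2, r1, #49 → r2=0x67
epilogue: pop r5=0x9b, sp=0x7c
r1: caller-saved, written=False
r2: caller-saved, written=True
r3: callee-saved, written=False
r5: callee-saved, written=True

SURVIVE = r1,r3,r5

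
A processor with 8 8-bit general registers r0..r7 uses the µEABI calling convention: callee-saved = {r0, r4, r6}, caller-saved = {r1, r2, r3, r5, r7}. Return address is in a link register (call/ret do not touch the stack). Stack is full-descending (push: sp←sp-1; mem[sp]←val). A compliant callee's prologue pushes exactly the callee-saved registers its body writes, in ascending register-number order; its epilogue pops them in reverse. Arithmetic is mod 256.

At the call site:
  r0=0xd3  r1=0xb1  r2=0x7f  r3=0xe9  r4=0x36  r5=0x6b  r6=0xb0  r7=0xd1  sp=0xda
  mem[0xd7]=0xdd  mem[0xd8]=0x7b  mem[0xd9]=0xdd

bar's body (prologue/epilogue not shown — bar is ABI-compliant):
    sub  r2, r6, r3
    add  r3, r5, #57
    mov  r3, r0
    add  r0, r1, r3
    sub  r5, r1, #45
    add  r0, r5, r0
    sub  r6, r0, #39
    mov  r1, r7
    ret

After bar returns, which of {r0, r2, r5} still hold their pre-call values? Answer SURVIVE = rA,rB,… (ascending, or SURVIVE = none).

prologue: push r0 → mem[0xd9]=0xd3, sp=0xd9
prologue: push r6 → mem[0xd8]=0xb0, sp=0xd8
body[0] sub  r2, r6, r3 → r2=0xc7
body[1] add  r3, r5, #57 → r3=0xa4
body[2] mov  r3, r0 → r3=0xd3
body[3] add  r0, r1, r3 → r0=0x84
body[4] sub  r5, r1, #45 → r5=0x84
body[5] add  r0, r5, r0 → r0=0x08
body[6] sub  r6, r0, #39 → r6=0xe1
body[7] mov  r1, r7 → r1=0xd1
epilogue: pop r6=0xb0, sp=0xd9
epilogue: pop r0=0xd3, sp=0xda
r0: callee-saved, written=True
r2: caller-saved, written=True
r5: caller-saved, written=True

SURVIVE = r0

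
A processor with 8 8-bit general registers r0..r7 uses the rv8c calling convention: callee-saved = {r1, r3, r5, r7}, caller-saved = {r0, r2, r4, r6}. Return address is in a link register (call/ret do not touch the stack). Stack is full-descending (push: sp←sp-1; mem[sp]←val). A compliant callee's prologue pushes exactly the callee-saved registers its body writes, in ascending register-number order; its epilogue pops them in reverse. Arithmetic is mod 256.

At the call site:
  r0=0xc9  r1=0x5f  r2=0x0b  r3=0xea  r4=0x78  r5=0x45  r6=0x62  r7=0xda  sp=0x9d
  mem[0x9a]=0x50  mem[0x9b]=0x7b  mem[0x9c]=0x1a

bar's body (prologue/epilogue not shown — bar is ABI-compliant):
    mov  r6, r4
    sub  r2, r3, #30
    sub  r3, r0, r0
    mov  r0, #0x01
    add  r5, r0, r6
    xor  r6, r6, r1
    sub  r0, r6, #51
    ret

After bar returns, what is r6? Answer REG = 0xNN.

REG = 0x27

prologue: push r3 -> mem[0x9c]=0xea, sp=0x9c
prologue: push r5 -> mem[0x9b]=0x45, sp=0x9b
body[0] mov  r6, r4 -> r6=0x78
body[1] sub  r2, r3, #30 -> r2=0xcc
body[2] sub  r3, r0, r0 -> r3=0x00
body[3] mov  r0, #0x01 -> r0=0x01
body[4] add  r5, r0, r6 -> r5=0x79
body[5] xor  r6, r6, r1 -> r6=0x27
body[6] sub  r0, r6, #51 -> r0=0xf4
epilogue: pop r5=0x45, sp=0x9c
epilogue: pop r3=0xea, sp=0x9d
r6 is caller-saved -> body value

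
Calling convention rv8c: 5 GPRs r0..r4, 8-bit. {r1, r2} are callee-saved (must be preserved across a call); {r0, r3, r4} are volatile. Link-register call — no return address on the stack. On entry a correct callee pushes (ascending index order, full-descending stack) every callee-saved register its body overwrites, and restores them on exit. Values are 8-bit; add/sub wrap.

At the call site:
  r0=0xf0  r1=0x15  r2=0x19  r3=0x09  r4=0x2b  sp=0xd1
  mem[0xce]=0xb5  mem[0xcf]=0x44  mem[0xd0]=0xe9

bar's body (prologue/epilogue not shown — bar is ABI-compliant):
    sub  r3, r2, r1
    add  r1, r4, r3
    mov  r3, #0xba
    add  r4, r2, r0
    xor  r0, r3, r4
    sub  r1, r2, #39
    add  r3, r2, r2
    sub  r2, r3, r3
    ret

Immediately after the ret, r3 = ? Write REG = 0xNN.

prologue: push r1 -> mem[0xd0]=0x15, sp=0xd0
prologue: push r2 -> mem[0xcf]=0x19, sp=0xcf
body[0] sub  r3, r2, r1 -> r3=0x04
body[1] add  r1, r4, r3 -> r1=0x2f
body[2] mov  r3, #0xba -> r3=0xba
body[3] add  r4, r2, r0 -> r4=0x09
body[4] xor  r0, r3, r4 -> r0=0xb3
body[5] sub  r1, r2, #39 -> r1=0xf2
body[6] add  r3, r2, r2 -> r3=0x32
body[7] sub  r2, r3, r3 -> r2=0x00
epilogue: pop r2=0x19, sp=0xd0
epilogue: pop r1=0x15, sp=0xd1
r3 is caller-saved -> body value

REG = 0x32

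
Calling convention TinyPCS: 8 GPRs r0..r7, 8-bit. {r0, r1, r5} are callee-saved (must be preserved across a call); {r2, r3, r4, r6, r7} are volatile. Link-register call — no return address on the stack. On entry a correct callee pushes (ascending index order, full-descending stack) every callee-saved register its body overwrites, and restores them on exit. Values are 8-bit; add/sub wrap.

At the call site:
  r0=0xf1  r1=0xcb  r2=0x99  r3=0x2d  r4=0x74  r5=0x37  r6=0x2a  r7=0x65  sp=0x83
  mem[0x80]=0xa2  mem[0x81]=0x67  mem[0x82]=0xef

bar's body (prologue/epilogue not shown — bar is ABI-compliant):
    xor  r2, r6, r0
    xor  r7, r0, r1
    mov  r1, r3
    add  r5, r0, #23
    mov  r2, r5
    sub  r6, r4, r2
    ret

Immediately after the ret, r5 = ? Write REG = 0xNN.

prologue: push r1 -> mem[0x82]=0xcb, sp=0x82
prologue: push r5 -> mem[0x81]=0x37, sp=0x81
body[0] xor  r2, r6, r0 -> r2=0xdb
body[1] xor  r7, r0, r1 -> r7=0x3a
body[2] mov  r1, r3 -> r1=0x2d
body[3] add  r5, r0, #23 -> r5=0x08
body[4] mov  r2, r5 -> r2=0x08
body[5] sub  r6, r4, r2 -> r6=0x6c
epilogue: pop r5=0x37, sp=0x82
epilogue: pop r1=0xcb, sp=0x83
r5 is callee-saved -> restored

REG = 0x37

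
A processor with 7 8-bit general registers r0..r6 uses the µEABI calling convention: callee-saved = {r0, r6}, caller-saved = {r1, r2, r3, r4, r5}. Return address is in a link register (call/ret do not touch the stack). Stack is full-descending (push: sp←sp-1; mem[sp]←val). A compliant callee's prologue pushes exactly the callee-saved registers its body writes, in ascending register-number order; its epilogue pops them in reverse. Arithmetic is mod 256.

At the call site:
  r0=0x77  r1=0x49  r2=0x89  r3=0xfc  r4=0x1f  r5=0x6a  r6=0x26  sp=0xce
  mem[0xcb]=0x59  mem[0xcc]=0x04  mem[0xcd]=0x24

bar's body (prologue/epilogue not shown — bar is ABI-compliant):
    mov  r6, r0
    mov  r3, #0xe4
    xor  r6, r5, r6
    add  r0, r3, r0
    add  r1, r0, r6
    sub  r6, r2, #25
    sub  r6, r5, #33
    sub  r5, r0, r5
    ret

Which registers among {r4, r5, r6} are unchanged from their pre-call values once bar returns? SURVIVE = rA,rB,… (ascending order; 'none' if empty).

SURVIVE = r4,r6

prologue: push r0 -> mem[0xcd]=0x77, sp=0xcd
prologue: push r6 -> mem[0xcc]=0x26, sp=0xcc
body[0] mov  r6, r0 -> r6=0x77
body[1] mov  r3, #0xe4 -> r3=0xe4
body[2] xor  r6, r5, r6 -> r6=0x1d
body[3] add  r0, r3, r0 -> r0=0x5b
body[4] add  r1, r0, r6 -> r1=0x78
body[5] sub  r6, r2, #25 -> r6=0x70
body[6] sub  r6, r5, #33 -> r6=0x49
body[7] sub  r5, r0, r5 -> r5=0xf1
epilogue: pop r6=0x26, sp=0xcd
epilogue: pop r0=0x77, sp=0xce
r4: caller-saved, written=False
r5: caller-saved, written=True
r6: callee-saved, written=True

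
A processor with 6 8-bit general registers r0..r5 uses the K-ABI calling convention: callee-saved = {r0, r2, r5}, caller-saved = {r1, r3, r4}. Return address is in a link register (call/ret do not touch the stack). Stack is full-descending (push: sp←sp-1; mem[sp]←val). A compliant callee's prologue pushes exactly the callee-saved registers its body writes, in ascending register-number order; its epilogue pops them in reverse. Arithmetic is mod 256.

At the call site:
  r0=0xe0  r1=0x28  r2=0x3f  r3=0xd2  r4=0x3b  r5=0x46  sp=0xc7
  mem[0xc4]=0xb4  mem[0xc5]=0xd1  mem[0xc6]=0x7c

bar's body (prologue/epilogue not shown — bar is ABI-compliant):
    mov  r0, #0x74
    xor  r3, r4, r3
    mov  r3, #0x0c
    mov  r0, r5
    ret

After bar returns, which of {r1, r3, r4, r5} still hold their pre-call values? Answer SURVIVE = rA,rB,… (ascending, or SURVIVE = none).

SURVIVE = r1,r4,r5

prologue: push r0 -> mem[0xc6]=0xe0, sp=0xc6
body[0] mov  r0, #0x74 -> r0=0x74
body[1] xor  r3, r4, r3 -> r3=0xe9
body[2] mov  r3, #0x0c -> r3=0x0c
body[3] mov  r0, r5 -> r0=0x46
epilogue: pop r0=0xe0, sp=0xc7
r1: caller-saved, written=False
r3: caller-saved, written=True
r4: caller-saved, written=False
r5: callee-saved, written=False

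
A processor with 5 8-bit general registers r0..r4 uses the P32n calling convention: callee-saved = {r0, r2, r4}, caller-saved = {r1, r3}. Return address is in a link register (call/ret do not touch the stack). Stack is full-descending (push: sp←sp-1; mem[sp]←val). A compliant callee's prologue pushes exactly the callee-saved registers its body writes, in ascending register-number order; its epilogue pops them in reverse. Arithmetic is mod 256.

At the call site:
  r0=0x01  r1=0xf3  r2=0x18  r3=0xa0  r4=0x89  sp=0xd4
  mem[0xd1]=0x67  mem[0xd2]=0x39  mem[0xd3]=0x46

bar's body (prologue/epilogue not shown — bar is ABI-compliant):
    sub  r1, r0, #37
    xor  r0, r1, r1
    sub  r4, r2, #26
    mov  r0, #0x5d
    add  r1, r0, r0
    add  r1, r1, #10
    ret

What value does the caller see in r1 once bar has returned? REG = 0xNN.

prologue: push r0 → mem[0xd3]=0x01, sp=0xd3
prologue: push r4 → mem[0xd2]=0x89, sp=0xd2
body[0] sub  r1, r0, #37 → r1=0xdc
body[1] xor  r0, r1, r1 → r0=0x00
body[2] sub  r4, r2, #26 → r4=0xfe
body[3] mov  r0, #0x5d → r0=0x5d
body[4] add  r1, r0, r0 → r1=0xba
body[5] add  r1, r1, #10 → r1=0xc4
epilogue: pop r4=0x89, sp=0xd3
epilogue: pop r0=0x01, sp=0xd4
r1 is caller-saved → body value

REG = 0xc4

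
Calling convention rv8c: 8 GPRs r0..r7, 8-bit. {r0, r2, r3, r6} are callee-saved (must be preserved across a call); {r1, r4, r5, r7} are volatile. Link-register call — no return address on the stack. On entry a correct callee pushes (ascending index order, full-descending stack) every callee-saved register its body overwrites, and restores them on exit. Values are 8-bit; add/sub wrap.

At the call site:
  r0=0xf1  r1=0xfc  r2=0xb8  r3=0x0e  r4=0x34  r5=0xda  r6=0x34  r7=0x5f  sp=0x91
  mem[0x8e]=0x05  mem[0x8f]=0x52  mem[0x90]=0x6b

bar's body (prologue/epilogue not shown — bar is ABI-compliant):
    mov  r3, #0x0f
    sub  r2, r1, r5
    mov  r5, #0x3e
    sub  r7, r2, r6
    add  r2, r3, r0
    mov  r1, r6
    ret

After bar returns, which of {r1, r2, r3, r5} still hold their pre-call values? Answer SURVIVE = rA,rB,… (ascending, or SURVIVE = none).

prologue: push r2 -> mem[0x90]=0xb8, sp=0x90
prologue: push r3 -> mem[0x8f]=0x0e, sp=0x8f
body[0] mov  r3, #0x0f -> r3=0x0f
body[1] sub  r2, r1, r5 -> r2=0x22
body[2] mov  r5, #0x3e -> r5=0x3e
body[3] sub  r7, r2, r6 -> r7=0xee
body[4] add  r2, r3, r0 -> r2=0x00
body[5] mov  r1, r6 -> r1=0x34
epilogue: pop r3=0x0e, sp=0x90
epilogue: pop r2=0xb8, sp=0x91
r1: caller-saved, written=True
r2: callee-saved, written=True
r3: callee-saved, written=True
r5: caller-saved, written=True

SURVIVE = r2,r3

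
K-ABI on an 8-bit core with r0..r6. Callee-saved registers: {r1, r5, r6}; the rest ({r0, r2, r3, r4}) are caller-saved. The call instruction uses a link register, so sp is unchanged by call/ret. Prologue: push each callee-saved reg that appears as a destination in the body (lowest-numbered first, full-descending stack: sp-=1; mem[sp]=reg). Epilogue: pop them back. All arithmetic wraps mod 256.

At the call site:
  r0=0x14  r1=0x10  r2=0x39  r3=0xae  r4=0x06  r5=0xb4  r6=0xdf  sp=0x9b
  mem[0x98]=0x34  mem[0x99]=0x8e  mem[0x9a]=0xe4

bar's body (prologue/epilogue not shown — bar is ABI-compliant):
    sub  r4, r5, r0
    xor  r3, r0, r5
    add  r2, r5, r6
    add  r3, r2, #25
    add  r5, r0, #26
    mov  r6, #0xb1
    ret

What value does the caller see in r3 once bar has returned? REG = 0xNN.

REG = 0xac

prologue: push r5 → mem[0x9a]=0xb4, sp=0x9a
prologue: push r6 → mem[0x99]=0xdf, sp=0x99
body[0] sub  r4, r5, r0 → r4=0xa0
body[1] xor  r3, r0, r5 → r3=0xa0
body[2] add  r2, r5, r6 → r2=0x93
body[3] add  r3, r2, #25 → r3=0xac
body[4] add  r5, r0, #26 → r5=0x2e
body[5] mov  r6, #0xb1 → r6=0xb1
epilogue: pop r6=0xdf, sp=0x9a
epilogue: pop r5=0xb4, sp=0x9b
r3 is caller-saved → body value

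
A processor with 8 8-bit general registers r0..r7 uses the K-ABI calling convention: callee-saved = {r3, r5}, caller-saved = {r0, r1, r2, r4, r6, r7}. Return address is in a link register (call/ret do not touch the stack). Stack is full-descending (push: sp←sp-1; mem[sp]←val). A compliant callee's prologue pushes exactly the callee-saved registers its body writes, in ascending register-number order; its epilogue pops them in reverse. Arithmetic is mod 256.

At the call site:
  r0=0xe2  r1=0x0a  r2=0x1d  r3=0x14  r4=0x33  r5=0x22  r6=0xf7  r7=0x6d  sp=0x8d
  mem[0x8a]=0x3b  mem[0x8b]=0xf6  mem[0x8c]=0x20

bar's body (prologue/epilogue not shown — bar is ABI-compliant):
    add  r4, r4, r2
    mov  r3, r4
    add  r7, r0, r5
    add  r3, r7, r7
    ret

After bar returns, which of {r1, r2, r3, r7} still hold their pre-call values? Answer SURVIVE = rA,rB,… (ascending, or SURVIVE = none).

prologue: push r3 -> mem[0x8c]=0x14, sp=0x8c
body[0] add  r4, r4, r2 -> r4=0x50
body[1] mov  r3, r4 -> r3=0x50
body[2] add  r7, r0, r5 -> r7=0x04
body[3] add  r3, r7, r7 -> r3=0x08
epilogue: pop r3=0x14, sp=0x8d
r1: caller-saved, written=False
r2: caller-saved, written=False
r3: callee-saved, written=True
r7: caller-saved, written=True

SURVIVE = r1,r2,r3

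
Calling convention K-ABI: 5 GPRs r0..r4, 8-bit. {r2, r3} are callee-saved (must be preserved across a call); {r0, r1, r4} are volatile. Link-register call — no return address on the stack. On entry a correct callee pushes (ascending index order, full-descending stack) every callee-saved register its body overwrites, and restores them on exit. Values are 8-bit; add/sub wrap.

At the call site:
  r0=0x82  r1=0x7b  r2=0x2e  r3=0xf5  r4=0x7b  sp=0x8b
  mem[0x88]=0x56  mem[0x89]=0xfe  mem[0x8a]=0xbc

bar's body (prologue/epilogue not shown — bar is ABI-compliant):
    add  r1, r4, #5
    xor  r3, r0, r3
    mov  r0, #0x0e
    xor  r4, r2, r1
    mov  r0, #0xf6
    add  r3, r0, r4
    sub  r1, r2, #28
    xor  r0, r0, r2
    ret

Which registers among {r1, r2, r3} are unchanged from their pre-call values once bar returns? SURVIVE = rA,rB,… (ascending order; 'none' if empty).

SURVIVE = r2,r3

prologue: push r3 → mem[0x8a]=0xf5, sp=0x8a
body[0] add  r1, r4, #5 → r1=0x80
body[1] xor  r3, r0, r3 → r3=0x77
body[2] mov  r0, #0x0e → r0=0x0e
body[3] xor  r4, r2, r1 → r4=0xae
body[4] mov  r0, #0xf6 → r0=0xf6
body[5] add  r3, r0, r4 → r3=0xa4
body[6] sub  r1, r2, #28 → r1=0x12
body[7] xor  r0, r0, r2 → r0=0xd8
epilogue: pop r3=0xf5, sp=0x8b
r1: caller-saved, written=True
r2: callee-saved, written=False
r3: callee-saved, written=True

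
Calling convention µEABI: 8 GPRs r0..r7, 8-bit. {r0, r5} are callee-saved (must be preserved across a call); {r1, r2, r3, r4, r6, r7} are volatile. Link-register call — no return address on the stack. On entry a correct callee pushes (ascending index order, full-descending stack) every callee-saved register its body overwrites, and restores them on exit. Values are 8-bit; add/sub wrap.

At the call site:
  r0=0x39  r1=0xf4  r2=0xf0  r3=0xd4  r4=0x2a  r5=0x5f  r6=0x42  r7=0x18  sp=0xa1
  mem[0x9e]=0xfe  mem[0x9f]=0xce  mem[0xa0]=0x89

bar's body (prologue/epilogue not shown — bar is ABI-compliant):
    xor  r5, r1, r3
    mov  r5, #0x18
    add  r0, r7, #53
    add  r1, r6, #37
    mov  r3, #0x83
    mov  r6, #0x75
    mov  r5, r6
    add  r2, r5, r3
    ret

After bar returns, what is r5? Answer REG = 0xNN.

prologue: push r0 → mem[0xa0]=0x39, sp=0xa0
prologue: push r5 → mem[0x9f]=0x5f, sp=0x9f
body[0] xor  r5, r1, r3 → r5=0x20
body[1] mov  r5, #0x18 → r5=0x18
body[2] add  r0, r7, #53 → r0=0x4d
body[3] add  r1, r6, #37 → r1=0x67
body[4] mov  r3, #0x83 → r3=0x83
body[5] mov  r6, #0x75 → r6=0x75
body[6] mov  r5, r6 → r5=0x75
body[7] add  r2, r5, r3 → r2=0xf8
epilogue: pop r5=0x5f, sp=0xa0
epilogue: pop r0=0x39, sp=0xa1
r5 is callee-saved → restored

REG = 0x5f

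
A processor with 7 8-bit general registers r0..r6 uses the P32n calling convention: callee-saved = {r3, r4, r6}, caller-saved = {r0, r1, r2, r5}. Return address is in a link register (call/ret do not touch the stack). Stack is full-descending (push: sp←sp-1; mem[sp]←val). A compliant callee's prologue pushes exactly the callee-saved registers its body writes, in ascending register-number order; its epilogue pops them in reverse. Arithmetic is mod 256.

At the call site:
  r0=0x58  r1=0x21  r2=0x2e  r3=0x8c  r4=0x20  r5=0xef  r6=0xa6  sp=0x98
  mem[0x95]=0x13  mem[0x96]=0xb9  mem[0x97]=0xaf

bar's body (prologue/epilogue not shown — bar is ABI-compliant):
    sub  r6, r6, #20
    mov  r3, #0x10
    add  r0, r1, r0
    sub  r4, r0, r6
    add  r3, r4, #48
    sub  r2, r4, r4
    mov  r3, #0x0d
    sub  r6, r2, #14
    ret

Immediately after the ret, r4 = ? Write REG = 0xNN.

REG = 0x20

prologue: push r3 -> mem[0x97]=0x8c, sp=0x97
prologue: push r4 -> mem[0x96]=0x20, sp=0x96
prologue: push r6 -> mem[0x95]=0xa6, sp=0x95
body[0] sub  r6, r6, #20 -> r6=0x92
body[1] mov  r3, #0x10 -> r3=0x10
body[2] add  r0, r1, r0 -> r0=0x79
body[3] sub  r4, r0, r6 -> r4=0xe7
body[4] add  r3, r4, #48 -> r3=0x17
body[5] sub  r2, r4, r4 -> r2=0x00
body[6] mov  r3, #0x0d -> r3=0x0d
body[7] sub  r6, r2, #14 -> r6=0xf2
epilogue: pop r6=0xa6, sp=0x96
epilogue: pop r4=0x20, sp=0x97
epilogue: pop r3=0x8c, sp=0x98
r4 is callee-saved -> restored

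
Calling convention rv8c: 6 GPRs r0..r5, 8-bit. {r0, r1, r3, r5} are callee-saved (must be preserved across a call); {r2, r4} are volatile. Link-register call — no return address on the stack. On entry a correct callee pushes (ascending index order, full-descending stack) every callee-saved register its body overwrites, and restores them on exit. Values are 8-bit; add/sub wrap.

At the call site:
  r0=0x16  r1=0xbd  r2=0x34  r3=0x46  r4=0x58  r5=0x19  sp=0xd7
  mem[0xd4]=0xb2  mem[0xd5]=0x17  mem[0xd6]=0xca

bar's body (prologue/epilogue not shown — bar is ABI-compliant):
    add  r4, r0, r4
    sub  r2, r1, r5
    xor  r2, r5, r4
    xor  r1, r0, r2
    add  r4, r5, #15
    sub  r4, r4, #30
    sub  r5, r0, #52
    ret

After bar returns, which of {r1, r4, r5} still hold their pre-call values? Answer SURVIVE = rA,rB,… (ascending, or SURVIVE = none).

SURVIVE = r1,r5

prologue: push r1 → mem[0xd6]=0xbd, sp=0xd6
prologue: push r5 → mem[0xd5]=0x19, sp=0xd5
body[0] add  r4, r0, r4 → r4=0x6e
body[1] sub  r2, r1, r5 → r2=0xa4
body[2] xor  r2, r5, r4 → r2=0x77
body[3] xor  r1, r0, r2 → r1=0x61
body[4] add  r4, r5, #15 → r4=0x28
body[5] sub  r4, r4, #30 → r4=0x0a
body[6] sub  r5, r0, #52 → r5=0xe2
epilogue: pop r5=0x19, sp=0xd6
epilogue: pop r1=0xbd, sp=0xd7
r1: callee-saved, written=True
r4: caller-saved, written=True
r5: callee-saved, written=True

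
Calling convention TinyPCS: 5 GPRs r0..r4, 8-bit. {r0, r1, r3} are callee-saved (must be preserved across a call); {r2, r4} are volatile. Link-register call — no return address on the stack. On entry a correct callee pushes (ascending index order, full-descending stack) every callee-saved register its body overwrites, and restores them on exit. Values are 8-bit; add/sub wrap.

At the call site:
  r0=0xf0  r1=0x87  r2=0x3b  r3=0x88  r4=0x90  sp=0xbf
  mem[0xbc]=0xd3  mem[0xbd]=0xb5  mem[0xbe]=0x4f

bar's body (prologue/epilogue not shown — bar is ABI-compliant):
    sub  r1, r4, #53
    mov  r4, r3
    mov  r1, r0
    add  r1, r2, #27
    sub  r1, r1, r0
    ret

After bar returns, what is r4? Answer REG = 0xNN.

REG = 0x88

prologue: push r1 → mem[0xbe]=0x87, sp=0xbe
body[0] sub  r1, r4, #53 → r1=0x5b
body[1] mov  r4, r3 → r4=0x88
body[2] mov  r1, r0 → r1=0xf0
body[3] add  r1, r2, #27 → r1=0x56
body[4] sub  r1, r1, r0 → r1=0x66
epilogue: pop r1=0x87, sp=0xbf
r4 is caller-saved → body value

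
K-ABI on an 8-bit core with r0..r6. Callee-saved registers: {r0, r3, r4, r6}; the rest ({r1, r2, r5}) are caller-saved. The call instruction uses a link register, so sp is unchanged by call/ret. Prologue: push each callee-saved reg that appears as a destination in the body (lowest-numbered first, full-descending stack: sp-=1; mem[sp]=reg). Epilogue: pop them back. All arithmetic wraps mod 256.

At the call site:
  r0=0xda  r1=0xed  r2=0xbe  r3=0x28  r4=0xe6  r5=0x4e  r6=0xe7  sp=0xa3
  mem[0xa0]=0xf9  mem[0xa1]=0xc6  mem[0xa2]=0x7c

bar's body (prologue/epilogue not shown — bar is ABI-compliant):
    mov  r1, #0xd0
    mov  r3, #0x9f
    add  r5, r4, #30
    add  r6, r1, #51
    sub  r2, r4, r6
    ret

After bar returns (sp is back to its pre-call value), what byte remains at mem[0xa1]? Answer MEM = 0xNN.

prologue: push r3 → mem[0xa2]=0x28, sp=0xa2
prologue: push r6 → mem[0xa1]=0xe7, sp=0xa1
body[0] mov  r1, #0xd0 → r1=0xd0
body[1] mov  r3, #0x9f → r3=0x9f
body[2] add  r5, r4, #30 → r5=0x04
body[3] add  r6, r1, #51 → r6=0x03
body[4] sub  r2, r4, r6 → r2=0xe3
epilogue: pop r6=0xe7, sp=0xa2
epilogue: pop r3=0x28, sp=0xa3
prologue pushed ['r3', 'r6'] at ['0xa2', '0xa1']

MEM = 0xe7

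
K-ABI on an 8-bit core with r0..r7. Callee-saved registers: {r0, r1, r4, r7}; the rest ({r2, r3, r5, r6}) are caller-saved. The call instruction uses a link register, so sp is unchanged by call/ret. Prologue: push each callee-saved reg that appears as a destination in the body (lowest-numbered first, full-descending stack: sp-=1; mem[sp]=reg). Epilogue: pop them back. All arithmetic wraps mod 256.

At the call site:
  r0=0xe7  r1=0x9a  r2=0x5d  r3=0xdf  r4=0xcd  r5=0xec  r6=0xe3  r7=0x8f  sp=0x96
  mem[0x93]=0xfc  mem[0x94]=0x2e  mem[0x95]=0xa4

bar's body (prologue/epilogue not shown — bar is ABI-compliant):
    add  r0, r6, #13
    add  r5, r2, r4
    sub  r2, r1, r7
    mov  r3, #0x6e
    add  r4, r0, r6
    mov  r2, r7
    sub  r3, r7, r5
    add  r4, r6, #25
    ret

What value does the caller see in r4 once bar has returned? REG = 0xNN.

REG = 0xcd

prologue: push r0 → mem[0x95]=0xe7, sp=0x95
prologue: push r4 → mem[0x94]=0xcd, sp=0x94
body[0] add  r0, r6, #13 → r0=0xf0
body[1] add  r5, r2, r4 → r5=0x2a
body[2] sub  r2, r1, r7 → r2=0x0b
body[3] mov  r3, #0x6e → r3=0x6e
body[4] add  r4, r0, r6 → r4=0xd3
body[5] mov  r2, r7 → r2=0x8f
body[6] sub  r3, r7, r5 → r3=0x65
body[7] add  r4, r6, #25 → r4=0xfc
epilogue: pop r4=0xcd, sp=0x95
epilogue: pop r0=0xe7, sp=0x96
r4 is callee-saved → restored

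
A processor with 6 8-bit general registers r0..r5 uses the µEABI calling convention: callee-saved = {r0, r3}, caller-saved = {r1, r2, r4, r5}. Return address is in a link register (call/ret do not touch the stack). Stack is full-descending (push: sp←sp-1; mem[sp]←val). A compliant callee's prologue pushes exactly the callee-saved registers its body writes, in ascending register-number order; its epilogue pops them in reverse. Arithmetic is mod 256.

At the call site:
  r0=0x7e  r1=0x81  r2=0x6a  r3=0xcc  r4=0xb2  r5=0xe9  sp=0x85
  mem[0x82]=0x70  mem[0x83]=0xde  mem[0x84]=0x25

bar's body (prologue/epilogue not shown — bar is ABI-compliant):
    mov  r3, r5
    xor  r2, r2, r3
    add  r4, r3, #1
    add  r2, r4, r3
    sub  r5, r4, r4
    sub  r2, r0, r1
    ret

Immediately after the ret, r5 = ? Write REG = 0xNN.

prologue: push r3 -> mem[0x84]=0xcc, sp=0x84
body[0] mov  r3, r5 -> r3=0xe9
body[1] xor  r2, r2, r3 -> r2=0x83
body[2] add  r4, r3, #1 -> r4=0xea
body[3] add  r2, r4, r3 -> r2=0xd3
body[4] sub  r5, r4, r4 -> r5=0x00
body[5] sub  r2, r0, r1 -> r2=0xfd
epilogue: pop r3=0xcc, sp=0x85
r5 is caller-saved -> body value

REG = 0x00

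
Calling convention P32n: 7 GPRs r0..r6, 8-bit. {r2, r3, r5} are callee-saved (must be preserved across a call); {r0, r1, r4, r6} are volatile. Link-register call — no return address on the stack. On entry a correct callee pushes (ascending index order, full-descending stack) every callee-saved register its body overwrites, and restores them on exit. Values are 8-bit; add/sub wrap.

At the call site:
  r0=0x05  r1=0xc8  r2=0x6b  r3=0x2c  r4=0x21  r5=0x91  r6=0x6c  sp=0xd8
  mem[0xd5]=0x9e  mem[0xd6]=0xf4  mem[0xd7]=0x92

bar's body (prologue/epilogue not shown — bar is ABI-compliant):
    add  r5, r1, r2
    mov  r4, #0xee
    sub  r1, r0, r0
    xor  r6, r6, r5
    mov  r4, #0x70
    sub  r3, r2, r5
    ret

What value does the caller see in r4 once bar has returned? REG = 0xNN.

REG = 0x70

prologue: push r3 -> mem[0xd7]=0x2c, sp=0xd7
prologue: push r5 -> mem[0xd6]=0x91, sp=0xd6
body[0] add  r5, r1, r2 -> r5=0x33
body[1] mov  r4, #0xee -> r4=0xee
body[2] sub  r1, r0, r0 -> r1=0x00
body[3] xor  r6, r6, r5 -> r6=0x5f
body[4] mov  r4, #0x70 -> r4=0x70
body[5] sub  r3, r2, r5 -> r3=0x38
epilogue: pop r5=0x91, sp=0xd7
epilogue: pop r3=0x2c, sp=0xd8
r4 is caller-saved -> body value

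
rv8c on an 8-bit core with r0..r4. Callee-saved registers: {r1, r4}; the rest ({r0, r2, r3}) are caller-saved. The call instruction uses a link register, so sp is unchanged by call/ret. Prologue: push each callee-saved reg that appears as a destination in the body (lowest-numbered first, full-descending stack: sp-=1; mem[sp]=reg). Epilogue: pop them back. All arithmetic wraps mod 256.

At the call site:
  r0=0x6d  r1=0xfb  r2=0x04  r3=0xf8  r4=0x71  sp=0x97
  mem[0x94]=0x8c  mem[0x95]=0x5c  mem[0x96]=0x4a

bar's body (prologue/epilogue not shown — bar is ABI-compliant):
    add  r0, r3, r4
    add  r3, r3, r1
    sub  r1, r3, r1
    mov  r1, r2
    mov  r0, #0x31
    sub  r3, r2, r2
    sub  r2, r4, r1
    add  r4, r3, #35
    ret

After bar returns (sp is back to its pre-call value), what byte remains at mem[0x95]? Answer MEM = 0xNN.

prologue: push r1 → mem[0x96]=0xfb, sp=0x96
prologue: push r4 → mem[0x95]=0x71, sp=0x95
body[0] add  r0, r3, r4 → r0=0x69
body[1] add  r3, r3, r1 → r3=0xf3
body[2] sub  r1, r3, r1 → r1=0xf8
body[3] mov  r1, r2 → r1=0x04
body[4] mov  r0, #0x31 → r0=0x31
body[5] sub  r3, r2, r2 → r3=0x00
body[6] sub  r2, r4, r1 → r2=0x6d
body[7] add  r4, r3, #35 → r4=0x23
epilogue: pop r4=0x71, sp=0x96
epilogue: pop r1=0xfb, sp=0x97
prologue pushed ['r1', 'r4'] at ['0x96', '0x95']

MEM = 0x71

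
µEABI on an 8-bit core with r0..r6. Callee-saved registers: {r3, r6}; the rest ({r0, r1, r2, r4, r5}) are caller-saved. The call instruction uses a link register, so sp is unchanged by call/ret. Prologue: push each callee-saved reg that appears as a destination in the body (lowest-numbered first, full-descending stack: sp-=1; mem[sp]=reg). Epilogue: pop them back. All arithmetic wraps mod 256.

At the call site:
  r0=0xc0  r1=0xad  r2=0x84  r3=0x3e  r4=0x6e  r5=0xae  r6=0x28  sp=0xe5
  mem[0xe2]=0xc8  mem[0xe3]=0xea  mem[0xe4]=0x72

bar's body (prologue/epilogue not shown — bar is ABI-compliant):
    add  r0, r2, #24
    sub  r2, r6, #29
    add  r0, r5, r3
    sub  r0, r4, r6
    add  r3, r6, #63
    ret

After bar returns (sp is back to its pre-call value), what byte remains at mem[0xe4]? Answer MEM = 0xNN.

MEM = 0x3e

prologue: push r3 -> mem[0xe4]=0x3e, sp=0xe4
body[0] add  r0, r2, #24 -> r0=0x9c
body[1] sub  r2, r6, #29 -> r2=0x0b
body[2] add  r0, r5, r3 -> r0=0xec
body[3] sub  r0, r4, r6 -> r0=0x46
body[4] add  r3, r6, #63 -> r3=0x67
epilogue: pop r3=0x3e, sp=0xe5
prologue pushed ['r3'] at ['0xe4']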